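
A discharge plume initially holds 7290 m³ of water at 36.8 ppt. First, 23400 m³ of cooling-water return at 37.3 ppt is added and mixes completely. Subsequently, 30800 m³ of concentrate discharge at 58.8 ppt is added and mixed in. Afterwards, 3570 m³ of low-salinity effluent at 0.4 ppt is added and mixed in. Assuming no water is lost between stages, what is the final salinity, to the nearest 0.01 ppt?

45.40 ppt

Mass of salt is conserved:
Initial salt = 7,290×36.8 = 268,272
After stage 1: salt = 268,272 + 23,400×37.3 = 1,141,092; volume = 30,690 m³; S = 37.181 ppt
After stage 2: salt = 1,141,092 + 30,800×58.8 = 2,952,132; volume = 61,490 m³; S = 48.01 ppt
After stage 3: salt = 2,952,132 + 3,570×0.4 = 2,953,560; volume = 65,060 m³
S = 2,953,560 / 65,060 = 45.3975 ppt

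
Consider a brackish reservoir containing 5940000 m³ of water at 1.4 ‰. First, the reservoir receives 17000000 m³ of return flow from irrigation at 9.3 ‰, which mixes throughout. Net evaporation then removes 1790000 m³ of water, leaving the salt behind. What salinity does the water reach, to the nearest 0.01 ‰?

7.87 ‰

After mixing: salt = 5,940,000×1.4 + 17,000,000×9.3 = 166,416,000; volume = 22,940,000 m³
After evaporation: salt unchanged = 166,416,000; volume = 22,940,000 − 1,790,000 = 21,150,000 m³
S = 166,416,000 / 21,150,000 = 7.8684 ‰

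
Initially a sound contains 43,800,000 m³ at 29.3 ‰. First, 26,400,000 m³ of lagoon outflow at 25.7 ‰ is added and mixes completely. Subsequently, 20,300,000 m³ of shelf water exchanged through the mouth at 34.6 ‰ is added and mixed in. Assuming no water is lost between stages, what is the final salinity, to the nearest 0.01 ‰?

29.44 ‰

By conservation of dissolved salt,
Initial salt = 43,800,000×29.3 = 1,283,340,000
After stage 1: salt = 1,283,340,000 + 26,400,000×25.7 = 1,961,820,000; volume = 70,200,000 m³; S = 27.946 ‰
After stage 2: salt = 1,961,820,000 + 20,300,000×34.6 = 2,664,200,000; volume = 90,500,000 m³
S = 2,664,200,000 / 90,500,000 = 29.4387 ‰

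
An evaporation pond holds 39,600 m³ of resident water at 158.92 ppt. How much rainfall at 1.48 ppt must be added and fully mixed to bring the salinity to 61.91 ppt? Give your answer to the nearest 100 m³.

63600 m³

Salt balance: 39,600×158.92 + V×1.48 = (39,600+V)×61.91
6,293,232 + 1.48V = 2,451,636 + 61.91V
3,841,596 = 60.43V
V = 63,571.01 m³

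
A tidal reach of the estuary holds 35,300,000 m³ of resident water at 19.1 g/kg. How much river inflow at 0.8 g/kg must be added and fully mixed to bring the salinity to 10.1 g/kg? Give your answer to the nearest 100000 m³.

34200000 m³

Salt balance: 35,300,000×19.1 + V×0.8 = (35,300,000+V)×10.1
674,230,000 + 0.8V = 356,530,000 + 10.1V
317,700,000 = 9.3V
V = 34,161,290.32 m³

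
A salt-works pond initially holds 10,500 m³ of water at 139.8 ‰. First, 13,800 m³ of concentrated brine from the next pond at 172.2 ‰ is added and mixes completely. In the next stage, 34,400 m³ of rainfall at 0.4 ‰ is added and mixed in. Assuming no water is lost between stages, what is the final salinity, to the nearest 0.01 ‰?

Weighted by volume,
Initial salt = 10,500×139.8 = 1,467,900
After stage 1: salt = 1,467,900 + 13,800×172.2 = 3,844,260; volume = 24,300 m³; S = 158.2 ‰
After stage 2: salt = 3,844,260 + 34,400×0.4 = 3,858,020; volume = 58,700 m³
S = 3,858,020 / 58,700 = 65.7244 ‰

65.72 ‰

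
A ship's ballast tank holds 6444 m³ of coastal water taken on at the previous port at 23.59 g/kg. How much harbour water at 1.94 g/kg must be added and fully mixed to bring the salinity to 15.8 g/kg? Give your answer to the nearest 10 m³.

3620 m³

Salt balance: 6,444×23.59 + V×1.94 = (6,444+V)×15.8
152,013.96 + 1.94V = 101,815.2 + 15.8V
50,198.76 = 13.86V
V = 3,621.84 m³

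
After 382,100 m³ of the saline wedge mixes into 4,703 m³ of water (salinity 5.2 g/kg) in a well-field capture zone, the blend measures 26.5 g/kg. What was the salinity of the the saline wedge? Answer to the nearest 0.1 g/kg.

26.8 g/kg

Salt balance: 4,703×5.2 + 382,100×S = 386,803×26.5
24,455.6 + 382,100·S = 10,250,279.5
S = (10,250,279.5 − 24,455.6) / 382,100 = 26.7622 g/kg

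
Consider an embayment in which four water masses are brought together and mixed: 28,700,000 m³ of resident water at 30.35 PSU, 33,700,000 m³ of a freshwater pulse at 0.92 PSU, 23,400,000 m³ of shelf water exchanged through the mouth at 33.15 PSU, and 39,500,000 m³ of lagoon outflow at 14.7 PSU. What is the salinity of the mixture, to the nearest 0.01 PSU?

Salt balance:
salt = 28,700,000×30.35 + 33,700,000×0.92 + 23,400,000×33.15 + 39,500,000×14.7 = 871,045,000 + 31,004,000 + 775,710,000 + 580,650,000 = 2,258,409,000
volume = 28,700,000 + 33,700,000 + 23,400,000 + 39,500,000 = 125,300,000 m³
S = 2,258,409,000 / 125,300,000 = 18.024 PSU

18.02 PSU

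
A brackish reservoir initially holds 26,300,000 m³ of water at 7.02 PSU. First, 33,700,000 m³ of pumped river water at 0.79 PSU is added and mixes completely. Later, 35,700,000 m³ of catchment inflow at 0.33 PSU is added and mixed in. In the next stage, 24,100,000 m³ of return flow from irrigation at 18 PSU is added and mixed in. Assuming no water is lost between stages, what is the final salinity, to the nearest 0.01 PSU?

Salt balance:
Initial salt = 26,300,000×7.02 = 184,626,000
After stage 1: salt = 184,626,000 + 33,700,000×0.79 = 211,249,000; volume = 60,000,000 m³; S = 3.521 PSU
After stage 2: salt = 211,249,000 + 35,700,000×0.33 = 223,030,000; volume = 95,700,000 m³; S = 2.331 PSU
After stage 3: salt = 223,030,000 + 24,100,000×18 = 656,830,000; volume = 119,800,000 m³
S = 656,830,000 / 119,800,000 = 5.4827 PSU

5.48 PSU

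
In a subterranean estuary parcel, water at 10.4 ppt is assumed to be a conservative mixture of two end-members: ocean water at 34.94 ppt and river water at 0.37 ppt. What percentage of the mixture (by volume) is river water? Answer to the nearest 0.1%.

71.0%

Let f be the freshwater fraction. Salt balance per unit volume:
f×0.37 + (1−f)×34.94 = 10.4
f = (34.94 − 10.4) / (34.94 − 0.37) = 24.54/34.57 = 0.7099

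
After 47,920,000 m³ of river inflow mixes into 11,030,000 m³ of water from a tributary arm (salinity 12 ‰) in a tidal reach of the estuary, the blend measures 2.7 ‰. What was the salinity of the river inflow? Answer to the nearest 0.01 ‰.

Salt balance: 11,030,000×12 + 47,920,000×S = 58,950,000×2.7
132,360,000 + 47,920,000·S = 159,165,000
S = (159,165,000 − 132,360,000) / 47,920,000 = 0.5594 ‰

0.56 ‰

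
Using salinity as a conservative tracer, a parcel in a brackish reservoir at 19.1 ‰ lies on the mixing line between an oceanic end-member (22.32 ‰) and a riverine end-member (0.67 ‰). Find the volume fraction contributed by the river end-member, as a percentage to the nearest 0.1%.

14.9%

Let f be the freshwater fraction. Salt balance per unit volume:
f×0.67 + (1−f)×22.32 = 19.1
f = (22.32 − 19.1) / (22.32 − 0.67) = 3.22/21.65 = 0.1487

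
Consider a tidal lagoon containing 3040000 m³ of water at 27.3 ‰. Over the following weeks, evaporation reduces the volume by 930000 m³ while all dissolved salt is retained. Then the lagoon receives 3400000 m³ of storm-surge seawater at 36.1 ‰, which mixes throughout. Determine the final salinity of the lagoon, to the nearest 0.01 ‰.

37.34 ‰

After evaporation: salt = 3,040,000×27.3 = 82,992,000; volume = 3,040,000 − 930,000 = 2,110,000 m³
After mixing: salt = 82,992,000 + 3,400,000×36.1 = 205,732,000; volume = 2,110,000 + 3,400,000 = 5,510,000 m³
S = 205,732,000 / 5,510,000 = 37.3379 ‰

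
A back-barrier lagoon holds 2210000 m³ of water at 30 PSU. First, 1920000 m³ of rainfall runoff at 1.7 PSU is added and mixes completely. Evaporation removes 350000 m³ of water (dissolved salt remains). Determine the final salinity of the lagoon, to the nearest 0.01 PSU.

After mixing: salt = 2,210,000×30 + 1,920,000×1.7 = 69,564,000; volume = 4,130,000 m³
After evaporation: salt unchanged = 69,564,000; volume = 4,130,000 − 350,000 = 3,780,000 m³
S = 69,564,000 / 3,780,000 = 18.4032 PSU

18.40 PSU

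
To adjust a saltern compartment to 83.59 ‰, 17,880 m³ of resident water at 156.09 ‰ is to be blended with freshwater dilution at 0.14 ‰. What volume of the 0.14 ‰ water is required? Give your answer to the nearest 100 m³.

15500 m³

Salt balance: 17,880×156.09 + V×0.14 = (17,880+V)×83.59
2,790,889.2 + 0.14V = 1,494,589.2 + 83.59V
1,296,300 = 83.45V
V = 15,533.85 m³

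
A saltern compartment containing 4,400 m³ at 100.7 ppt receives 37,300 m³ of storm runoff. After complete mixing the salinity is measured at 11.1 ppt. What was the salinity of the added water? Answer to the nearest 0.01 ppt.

Salt balance: 4,400×100.7 + 37,300×S = 41,700×11.1
443,080 + 37,300·S = 462,870
S = (462,870 − 443,080) / 37,300 = 0.5306 ppt

0.53 ppt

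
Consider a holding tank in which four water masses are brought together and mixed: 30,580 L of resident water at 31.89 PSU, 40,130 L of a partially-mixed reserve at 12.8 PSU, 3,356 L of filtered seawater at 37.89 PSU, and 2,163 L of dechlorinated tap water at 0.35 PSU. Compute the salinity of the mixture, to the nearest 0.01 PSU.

Salt balance:
salt = 30,580×31.89 + 40,130×12.8 + 3,356×37.89 + 2,163×0.35 = 975,196.2 + 513,664 + 127,158.84 + 757.05 = 1,616,776.09
volume = 30,580 + 40,130 + 3,356 + 2,163 = 76,229 L
S = 1,616,776.09 / 76,229 = 21.2095 PSU

21.21 PSU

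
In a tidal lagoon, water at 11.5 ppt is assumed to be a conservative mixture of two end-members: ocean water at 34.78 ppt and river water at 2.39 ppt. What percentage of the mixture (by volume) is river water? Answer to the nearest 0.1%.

Let f be the freshwater fraction. Salt balance per unit volume:
f×2.39 + (1−f)×34.78 = 11.5
f = (34.78 − 11.5) / (34.78 − 2.39) = 23.28/32.39 = 0.7187

71.9%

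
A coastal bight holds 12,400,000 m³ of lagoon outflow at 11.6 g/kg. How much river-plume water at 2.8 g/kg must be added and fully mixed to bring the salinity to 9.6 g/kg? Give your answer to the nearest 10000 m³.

Salt balance: 12,400,000×11.6 + V×2.8 = (12,400,000+V)×9.6
143,840,000 + 2.8V = 119,040,000 + 9.6V
24,800,000 = 6.8V
V = 3,647,058.82 m³

3650000 m³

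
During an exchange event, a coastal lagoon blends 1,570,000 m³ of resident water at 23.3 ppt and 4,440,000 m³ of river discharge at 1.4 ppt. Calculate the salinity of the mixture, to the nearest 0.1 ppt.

7.1 ppt

Salt balance:
salt = 1,570,000×23.3 + 4,440,000×1.4 = 36,581,000 + 6,216,000 = 42,797,000
volume = 1,570,000 + 4,440,000 = 6,010,000 m³
S = 42,797,000 / 6,010,000 = 7.121 ppt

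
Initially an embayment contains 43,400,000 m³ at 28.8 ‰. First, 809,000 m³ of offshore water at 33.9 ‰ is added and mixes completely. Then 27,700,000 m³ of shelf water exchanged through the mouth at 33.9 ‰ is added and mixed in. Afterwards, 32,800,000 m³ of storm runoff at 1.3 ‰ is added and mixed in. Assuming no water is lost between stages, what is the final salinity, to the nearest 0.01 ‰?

21.57 ‰

By conservation of dissolved salt,
Initial salt = 43,400,000×28.8 = 1,249,920,000
After stage 1: salt = 1,249,920,000 + 809,000×33.9 = 1,277,345,100; volume = 44,209,000 m³; S = 28.893 ‰
After stage 2: salt = 1,277,345,100 + 27,700,000×33.9 = 2,216,375,100; volume = 71,909,000 m³; S = 30.822 ‰
After stage 3: salt = 2,216,375,100 + 32,800,000×1.3 = 2,259,015,100; volume = 104,709,000 m³
S = 2,259,015,100 / 104,709,000 = 21.5742 ‰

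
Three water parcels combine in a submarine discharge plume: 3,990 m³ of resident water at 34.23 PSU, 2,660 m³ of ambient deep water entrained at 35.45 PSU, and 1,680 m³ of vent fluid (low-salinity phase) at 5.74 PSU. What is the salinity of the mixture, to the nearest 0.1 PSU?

Salt balance:
salt = 3,990×34.23 + 2,660×35.45 + 1,680×5.74 = 136,577.7 + 94,297 + 9,643.2 = 240,517.9
volume = 3,990 + 2,660 + 1,680 = 8,330 m³
S = 240,517.9 / 8,330 = 28.874 PSU

28.9 PSU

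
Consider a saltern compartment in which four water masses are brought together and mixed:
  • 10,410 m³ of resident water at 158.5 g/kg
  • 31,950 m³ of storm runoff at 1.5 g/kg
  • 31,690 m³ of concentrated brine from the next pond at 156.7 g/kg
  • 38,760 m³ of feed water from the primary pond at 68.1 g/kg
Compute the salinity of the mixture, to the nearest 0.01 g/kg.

Mass of salt is conserved:
salt = 10,410×158.5 + 31,950×1.5 + 31,690×156.7 + 38,760×68.1 = 1,649,985 + 47,925 + 4,965,823 + 2,639,556 = 9,303,289
volume = 10,410 + 31,950 + 31,690 + 38,760 = 112,810 m³
S = 9,303,289 / 112,810 = 82.4687 g/kg

82.47 g/kg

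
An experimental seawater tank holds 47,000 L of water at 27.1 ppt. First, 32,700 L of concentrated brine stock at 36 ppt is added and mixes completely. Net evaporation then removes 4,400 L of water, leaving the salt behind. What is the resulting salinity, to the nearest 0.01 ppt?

32.55 ppt

After mixing: salt = 47,000×27.1 + 32,700×36 = 2,450,900; volume = 79,700 L
After evaporation: salt unchanged = 2,450,900; volume = 79,700 − 4,400 = 75,300 L
S = 2,450,900 / 75,300 = 32.5485 ppt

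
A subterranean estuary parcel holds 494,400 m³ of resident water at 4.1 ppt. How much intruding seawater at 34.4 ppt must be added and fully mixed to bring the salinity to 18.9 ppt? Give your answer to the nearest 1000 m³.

Salt balance: 494,400×4.1 + V×34.4 = (494,400+V)×18.9
2,027,040 + 34.4V = 9,344,160 + 18.9V
7,317,120 = 15.5V
V = 472,072.26 m³

472000 m³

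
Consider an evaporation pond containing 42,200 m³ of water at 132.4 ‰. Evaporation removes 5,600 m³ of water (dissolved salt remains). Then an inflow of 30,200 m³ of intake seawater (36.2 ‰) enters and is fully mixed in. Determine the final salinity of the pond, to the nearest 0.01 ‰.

100.01 ‰

After evaporation: salt = 42,200×132.4 = 5,587,280; volume = 42,200 − 5,600 = 36,600 m³
After mixing: salt = 5,587,280 + 30,200×36.2 = 6,680,520; volume = 36,600 + 30,200 = 66,800 m³
S = 6,680,520 / 66,800 = 100.0078 ‰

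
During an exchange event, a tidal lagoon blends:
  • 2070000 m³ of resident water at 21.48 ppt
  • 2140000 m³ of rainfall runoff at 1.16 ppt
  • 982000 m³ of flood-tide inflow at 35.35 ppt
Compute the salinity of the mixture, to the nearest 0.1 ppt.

15.7 ppt

Weighted by volume,
salt = 2,070,000×21.48 + 2,140,000×1.16 + 982,000×35.35 = 44,463,600 + 2,482,400 + 34,713,700 = 81,659,700
volume = 2,070,000 + 2,140,000 + 982,000 = 5,192,000 m³
S = 81,659,700 / 5,192,000 = 15.728 ppt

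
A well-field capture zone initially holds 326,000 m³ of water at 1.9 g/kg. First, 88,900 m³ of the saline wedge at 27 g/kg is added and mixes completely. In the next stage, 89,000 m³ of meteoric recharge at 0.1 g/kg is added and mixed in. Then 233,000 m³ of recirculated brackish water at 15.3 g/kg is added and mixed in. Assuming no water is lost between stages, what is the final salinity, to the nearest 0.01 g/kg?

Total salt / total volume:
Initial salt = 326,000×1.9 = 619,400
After stage 1: salt = 619,400 + 88,900×27 = 3,019,700; volume = 414,900 m³; S = 7.278 g/kg
After stage 2: salt = 3,019,700 + 89,000×0.1 = 3,028,600; volume = 503,900 m³; S = 6.01 g/kg
After stage 3: salt = 3,028,600 + 233,000×15.3 = 6,593,500; volume = 736,900 m³
S = 6,593,500 / 736,900 = 8.9476 g/kg

8.95 g/kg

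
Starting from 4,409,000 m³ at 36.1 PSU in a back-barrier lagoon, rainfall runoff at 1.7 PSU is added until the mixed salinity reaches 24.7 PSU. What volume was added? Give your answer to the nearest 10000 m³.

Salt balance: 4,409,000×36.1 + V×1.7 = (4,409,000+V)×24.7
159,164,900 + 1.7V = 108,902,300 + 24.7V
50,262,600 = 23V
V = 2,185,330.43 m³

2190000 m³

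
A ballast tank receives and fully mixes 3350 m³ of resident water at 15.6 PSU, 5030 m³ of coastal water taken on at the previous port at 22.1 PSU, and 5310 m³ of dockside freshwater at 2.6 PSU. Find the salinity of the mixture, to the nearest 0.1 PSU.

12.9 PSU

Weighted by volume,
salt = 3,350×15.6 + 5,030×22.1 + 5,310×2.6 = 52,260 + 111,163 + 13,806 = 177,229
volume = 3,350 + 5,030 + 5,310 = 13,690 m³
S = 177,229 / 13,690 = 12.946 PSU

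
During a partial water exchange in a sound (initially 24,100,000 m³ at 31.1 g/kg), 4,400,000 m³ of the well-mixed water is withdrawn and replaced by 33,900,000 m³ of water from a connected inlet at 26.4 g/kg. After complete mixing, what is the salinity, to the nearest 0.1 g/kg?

Remaining after removal: 19,700,000 m³ at 31.1 g/kg (salt = 612,670,000)
After addition: salt = 612,670,000 + 33,900,000×26.4 = 1,507,630,000; volume = 53,600,000 m³
S = 1,507,630,000 / 53,600,000 = 28.1274 g/kg

28.1 g/kg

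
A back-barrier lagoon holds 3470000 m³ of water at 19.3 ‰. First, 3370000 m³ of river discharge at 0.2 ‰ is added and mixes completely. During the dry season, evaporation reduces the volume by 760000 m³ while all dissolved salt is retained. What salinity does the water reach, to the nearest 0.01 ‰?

After mixing: salt = 3,470,000×19.3 + 3,370,000×0.2 = 67,645,000; volume = 6,840,000 m³
After evaporation: salt unchanged = 67,645,000; volume = 6,840,000 − 760,000 = 6,080,000 m³
S = 67,645,000 / 6,080,000 = 11.1258 ‰

11.13 ‰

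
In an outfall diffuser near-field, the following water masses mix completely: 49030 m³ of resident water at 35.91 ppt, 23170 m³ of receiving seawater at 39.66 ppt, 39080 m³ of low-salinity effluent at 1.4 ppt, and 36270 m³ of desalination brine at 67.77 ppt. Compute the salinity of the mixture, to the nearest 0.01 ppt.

35.19 ppt

Mass of salt is conserved:
salt = 49,030×35.91 + 23,170×39.66 + 39,080×1.4 + 36,270×67.77 = 1,760,667.3 + 918,922.2 + 54,712 + 2,458,017.9 = 5,192,319.4
volume = 49,030 + 23,170 + 39,080 + 36,270 = 147,550 m³
S = 5,192,319.4 / 147,550 = 35.1902 ppt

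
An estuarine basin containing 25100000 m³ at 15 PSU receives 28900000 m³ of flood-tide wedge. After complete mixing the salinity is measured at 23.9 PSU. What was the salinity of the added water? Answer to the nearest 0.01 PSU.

Salt balance: 25,100,000×15 + 28,900,000×S = 54,000,000×23.9
376,500,000 + 28,900,000·S = 1,290,600,000
S = (1,290,600,000 − 376,500,000) / 28,900,000 = 31.6298 PSU

31.63 PSU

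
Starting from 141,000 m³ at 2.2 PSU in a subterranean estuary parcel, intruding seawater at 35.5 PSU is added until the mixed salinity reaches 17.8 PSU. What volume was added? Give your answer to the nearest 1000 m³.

124000 m³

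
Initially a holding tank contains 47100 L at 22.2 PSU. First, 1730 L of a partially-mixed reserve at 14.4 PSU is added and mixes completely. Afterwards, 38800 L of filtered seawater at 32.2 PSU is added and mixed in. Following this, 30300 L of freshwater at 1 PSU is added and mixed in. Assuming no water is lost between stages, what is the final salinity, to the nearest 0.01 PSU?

19.93 PSU

Salt balance:
Initial salt = 47,100×22.2 = 1,045,620
After stage 1: salt = 1,045,620 + 1,730×14.4 = 1,070,532; volume = 48,830 L; S = 21.924 PSU
After stage 2: salt = 1,070,532 + 38,800×32.2 = 2,319,892; volume = 87,630 L; S = 26.474 PSU
After stage 3: salt = 2,319,892 + 30,300×1 = 2,350,192; volume = 117,930 L
S = 2,350,192 / 117,930 = 19.9287 PSU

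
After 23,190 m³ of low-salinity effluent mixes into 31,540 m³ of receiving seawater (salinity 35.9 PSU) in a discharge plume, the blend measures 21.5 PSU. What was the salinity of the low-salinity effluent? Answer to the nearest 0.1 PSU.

1.9 PSU

Salt balance: 31,540×35.9 + 23,190×S = 54,730×21.5
1,132,286 + 23,190·S = 1,176,695
S = (1,176,695 − 1,132,286) / 23,190 = 1.915 PSU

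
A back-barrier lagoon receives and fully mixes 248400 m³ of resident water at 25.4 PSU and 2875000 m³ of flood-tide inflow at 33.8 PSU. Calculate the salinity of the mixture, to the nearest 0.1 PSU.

Total salt / total volume:
salt = 248,400×25.4 + 2,875,000×33.8 = 6,309,360 + 97,175,000 = 103,484,360
volume = 248,400 + 2,875,000 = 3,123,400 m³
S = 103,484,360 / 3,123,400 = 33.132 PSU

33.1 PSU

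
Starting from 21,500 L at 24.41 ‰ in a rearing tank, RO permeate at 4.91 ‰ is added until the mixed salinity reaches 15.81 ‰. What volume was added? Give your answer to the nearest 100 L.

17000 L

Salt balance: 21,500×24.41 + V×4.91 = (21,500+V)×15.81
524,815 + 4.91V = 339,915 + 15.81V
184,900 = 10.9V
V = 16,963.3 L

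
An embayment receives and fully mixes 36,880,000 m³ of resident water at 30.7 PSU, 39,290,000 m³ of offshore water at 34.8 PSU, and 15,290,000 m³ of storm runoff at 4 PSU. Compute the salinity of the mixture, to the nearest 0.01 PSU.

By conservation of dissolved salt,
salt = 36,880,000×30.7 + 39,290,000×34.8 + 15,290,000×4 = 1,132,216,000 + 1,367,292,000 + 61,160,000 = 2,560,668,000
volume = 36,880,000 + 39,290,000 + 15,290,000 = 91,460,000 m³
S = 2,560,668,000 / 91,460,000 = 27.9977 PSU

28.00 PSU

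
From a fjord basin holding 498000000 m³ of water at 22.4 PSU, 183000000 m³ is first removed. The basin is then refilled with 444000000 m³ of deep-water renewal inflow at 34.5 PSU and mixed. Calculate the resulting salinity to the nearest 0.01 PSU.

Remaining after removal: 315,000,000 m³ at 22.4 PSU (salt = 7,056,000,000)
After addition: salt = 7,056,000,000 + 444,000,000×34.5 = 22,374,000,000; volume = 759,000,000 m³
S = 22,374,000,000 / 759,000,000 = 29.4783 PSU

29.48 PSU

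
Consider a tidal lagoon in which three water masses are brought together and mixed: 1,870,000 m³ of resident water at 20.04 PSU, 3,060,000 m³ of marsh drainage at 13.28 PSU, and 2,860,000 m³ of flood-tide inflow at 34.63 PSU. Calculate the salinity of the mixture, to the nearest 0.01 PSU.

22.74 PSU

By conservation of dissolved salt,
salt = 1,870,000×20.04 + 3,060,000×13.28 + 2,860,000×34.63 = 37,474,800 + 40,636,800 + 99,041,800 = 177,153,400
volume = 1,870,000 + 3,060,000 + 2,860,000 = 7,790,000 m³
S = 177,153,400 / 7,790,000 = 22.7411 PSU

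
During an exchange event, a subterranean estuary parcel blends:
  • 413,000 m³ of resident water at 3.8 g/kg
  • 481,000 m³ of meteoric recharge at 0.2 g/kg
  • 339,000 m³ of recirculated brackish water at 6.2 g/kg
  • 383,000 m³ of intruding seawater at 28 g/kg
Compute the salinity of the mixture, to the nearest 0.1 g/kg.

9.0 g/kg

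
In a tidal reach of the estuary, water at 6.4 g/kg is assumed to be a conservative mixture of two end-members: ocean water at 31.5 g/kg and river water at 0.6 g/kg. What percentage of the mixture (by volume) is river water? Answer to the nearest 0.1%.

81.2%

Let f be the freshwater fraction. Salt balance per unit volume:
f×0.6 + (1−f)×31.5 = 6.4
f = (31.5 − 6.4) / (31.5 − 0.6) = 25.1/30.9 = 0.8123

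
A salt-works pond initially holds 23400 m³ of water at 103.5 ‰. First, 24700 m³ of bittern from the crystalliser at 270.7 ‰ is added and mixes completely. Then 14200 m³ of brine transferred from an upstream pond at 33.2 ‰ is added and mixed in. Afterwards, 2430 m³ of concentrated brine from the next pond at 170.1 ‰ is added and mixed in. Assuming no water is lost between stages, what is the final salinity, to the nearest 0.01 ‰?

Salt balance:
Initial salt = 23,400×103.5 = 2,421,900
After stage 1: salt = 2,421,900 + 24,700×270.7 = 9,108,190; volume = 48,100 m³; S = 189.359 ‰
After stage 2: salt = 9,108,190 + 14,200×33.2 = 9,579,630; volume = 62,300 m³; S = 153.766 ‰
After stage 3: salt = 9,579,630 + 2,430×170.1 = 9,992,973; volume = 64,730 m³
S = 9,992,973 / 64,730 = 154.3793 ‰

154.38 ‰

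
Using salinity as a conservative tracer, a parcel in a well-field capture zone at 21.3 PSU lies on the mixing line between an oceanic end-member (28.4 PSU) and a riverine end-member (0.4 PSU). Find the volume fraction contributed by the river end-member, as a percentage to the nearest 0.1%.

Let f be the freshwater fraction. Salt balance per unit volume:
f×0.4 + (1−f)×28.4 = 21.3
f = (28.4 − 21.3) / (28.4 − 0.4) = 7.1/28 = 0.2536

25.4%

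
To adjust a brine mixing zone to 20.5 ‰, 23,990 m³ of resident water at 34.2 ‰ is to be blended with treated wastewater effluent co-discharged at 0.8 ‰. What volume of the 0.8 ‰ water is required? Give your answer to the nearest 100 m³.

Salt balance: 23,990×34.2 + V×0.8 = (23,990+V)×20.5
820,458 + 0.8V = 491,795 + 20.5V
328,663 = 19.7V
V = 16,683.4 m³

16700 m³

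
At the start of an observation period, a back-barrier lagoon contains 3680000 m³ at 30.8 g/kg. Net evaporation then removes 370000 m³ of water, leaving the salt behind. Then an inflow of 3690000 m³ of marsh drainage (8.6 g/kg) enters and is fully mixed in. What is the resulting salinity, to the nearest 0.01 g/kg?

After evaporation: salt = 3,680,000×30.8 = 113,344,000; volume = 3,680,000 − 370,000 = 3,310,000 m³
After mixing: salt = 113,344,000 + 3,690,000×8.6 = 145,078,000; volume = 3,310,000 + 3,690,000 = 7,000,000 m³
S = 145,078,000 / 7,000,000 = 20.7254 g/kg

20.73 g/kg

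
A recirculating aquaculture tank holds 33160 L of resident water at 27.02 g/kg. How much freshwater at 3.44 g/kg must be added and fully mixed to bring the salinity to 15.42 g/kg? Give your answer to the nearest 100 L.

32100 L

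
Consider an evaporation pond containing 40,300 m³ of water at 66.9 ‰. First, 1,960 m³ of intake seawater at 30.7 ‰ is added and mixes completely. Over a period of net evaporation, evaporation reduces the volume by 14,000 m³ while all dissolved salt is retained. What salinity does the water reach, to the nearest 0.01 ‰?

97.53 ‰

After mixing: salt = 40,300×66.9 + 1,960×30.7 = 2,756,242; volume = 42,260 m³
After evaporation: salt unchanged = 2,756,242; volume = 42,260 − 14,000 = 28,260 m³
S = 2,756,242 / 28,260 = 97.5316 ‰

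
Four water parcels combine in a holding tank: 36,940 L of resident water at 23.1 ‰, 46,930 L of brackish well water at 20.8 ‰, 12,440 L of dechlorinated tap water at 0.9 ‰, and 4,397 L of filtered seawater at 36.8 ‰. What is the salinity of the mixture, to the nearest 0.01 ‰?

19.88 ‰

Total salt / total volume:
salt = 36,940×23.1 + 46,930×20.8 + 12,440×0.9 + 4,397×36.8 = 853,314 + 976,144 + 11,196 + 161,809.6 = 2,002,463.6
volume = 36,940 + 46,930 + 12,440 + 4,397 = 100,707 L
S = 2,002,463.6 / 100,707 = 19.8841 ‰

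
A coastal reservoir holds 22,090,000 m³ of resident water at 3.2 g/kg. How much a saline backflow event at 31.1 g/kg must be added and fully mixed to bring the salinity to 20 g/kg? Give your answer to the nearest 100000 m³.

Salt balance: 22,090,000×3.2 + V×31.1 = (22,090,000+V)×20
70,688,000 + 31.1V = 441,800,000 + 20V
371,112,000 = 11.1V
V = 33,433,513.51 m³

33400000 m³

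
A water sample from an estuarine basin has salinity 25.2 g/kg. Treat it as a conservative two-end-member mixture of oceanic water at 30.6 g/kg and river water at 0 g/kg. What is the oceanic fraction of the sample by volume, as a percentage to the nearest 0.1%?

Let g be the oceanic fraction. Salt balance per unit volume:
g×30.6 + (1−g)×0 = 25.2
g = (25.2 − 0) / (30.6 − 0) = 25.2/30.6 = 0.8235

82.4%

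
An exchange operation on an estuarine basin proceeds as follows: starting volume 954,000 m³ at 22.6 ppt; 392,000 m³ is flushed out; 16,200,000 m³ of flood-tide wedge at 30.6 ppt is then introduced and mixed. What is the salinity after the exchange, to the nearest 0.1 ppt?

30.3 ppt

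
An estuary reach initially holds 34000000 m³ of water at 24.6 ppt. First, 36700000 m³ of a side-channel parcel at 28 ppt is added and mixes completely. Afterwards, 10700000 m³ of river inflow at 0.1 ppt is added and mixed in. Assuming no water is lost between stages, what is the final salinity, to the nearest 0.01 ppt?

22.91 ppt

Weighted by volume,
Initial salt = 34,000,000×24.6 = 836,400,000
After stage 1: salt = 836,400,000 + 36,700,000×28 = 1,864,000,000; volume = 70,700,000 m³; S = 26.365 ppt
After stage 2: salt = 1,864,000,000 + 10,700,000×0.1 = 1,865,070,000; volume = 81,400,000 m³
S = 1,865,070,000 / 81,400,000 = 22.9124 ppt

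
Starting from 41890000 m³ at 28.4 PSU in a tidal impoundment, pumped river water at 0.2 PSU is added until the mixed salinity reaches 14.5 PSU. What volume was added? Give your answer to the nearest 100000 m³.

40700000 m³

Salt balance: 41,890,000×28.4 + V×0.2 = (41,890,000+V)×14.5
1,189,676,000 + 0.2V = 607,405,000 + 14.5V
582,271,000 = 14.3V
V = 40,718,251.75 m³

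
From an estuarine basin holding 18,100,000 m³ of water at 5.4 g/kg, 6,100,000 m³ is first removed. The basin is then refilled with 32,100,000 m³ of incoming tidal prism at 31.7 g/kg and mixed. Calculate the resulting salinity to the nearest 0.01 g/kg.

Remaining after removal: 12,000,000 m³ at 5.4 g/kg (salt = 64,800,000)
After addition: salt = 64,800,000 + 32,100,000×31.7 = 1,082,370,000; volume = 44,100,000 m³
S = 1,082,370,000 / 44,100,000 = 24.5435 g/kg

24.54 g/kg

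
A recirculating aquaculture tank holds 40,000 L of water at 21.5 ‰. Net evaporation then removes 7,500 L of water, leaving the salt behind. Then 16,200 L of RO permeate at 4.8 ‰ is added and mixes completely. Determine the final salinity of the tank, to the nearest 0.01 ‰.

19.26 ‰

After evaporation: salt = 40,000×21.5 = 860,000; volume = 40,000 − 7,500 = 32,500 L
After mixing: salt = 860,000 + 16,200×4.8 = 937,760; volume = 32,500 + 16,200 = 48,700 L
S = 937,760 / 48,700 = 19.2559 ‰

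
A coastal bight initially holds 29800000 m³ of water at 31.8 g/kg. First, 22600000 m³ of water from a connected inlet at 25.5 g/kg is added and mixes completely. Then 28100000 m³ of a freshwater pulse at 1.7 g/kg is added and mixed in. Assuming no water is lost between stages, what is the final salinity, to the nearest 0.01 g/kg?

Mass of salt is conserved:
Initial salt = 29,800,000×31.8 = 947,640,000
After stage 1: salt = 947,640,000 + 22,600,000×25.5 = 1,523,940,000; volume = 52,400,000 m³; S = 29.083 g/kg
After stage 2: salt = 1,523,940,000 + 28,100,000×1.7 = 1,571,710,000; volume = 80,500,000 m³
S = 1,571,710,000 / 80,500,000 = 19.5243 g/kg

19.52 g/kg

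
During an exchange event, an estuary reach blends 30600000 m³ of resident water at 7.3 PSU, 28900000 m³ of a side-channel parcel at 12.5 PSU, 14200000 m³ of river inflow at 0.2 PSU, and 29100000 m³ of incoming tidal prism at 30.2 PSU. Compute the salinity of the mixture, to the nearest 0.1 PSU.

Weighted by volume,
salt = 30,600,000×7.3 + 28,900,000×12.5 + 14,200,000×0.2 + 29,100,000×30.2 = 223,380,000 + 361,250,000 + 2,840,000 + 878,820,000 = 1,466,290,000
volume = 30,600,000 + 28,900,000 + 14,200,000 + 29,100,000 = 102,800,000 m³
S = 1,466,290,000 / 102,800,000 = 14.264 PSU

14.3 PSU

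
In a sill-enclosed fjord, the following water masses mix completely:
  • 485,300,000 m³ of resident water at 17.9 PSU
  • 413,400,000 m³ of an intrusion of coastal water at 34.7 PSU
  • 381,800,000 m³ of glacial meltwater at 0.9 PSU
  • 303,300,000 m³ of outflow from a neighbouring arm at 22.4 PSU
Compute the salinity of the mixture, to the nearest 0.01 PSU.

19.05 PSU

Mass of salt is conserved:
salt = 485,300,000×17.9 + 413,400,000×34.7 + 381,800,000×0.9 + 303,300,000×22.4 = 8,686,870,000 + 14,344,980,000 + 343,620,000 + 6,793,920,000 = 30,169,390,000
volume = 485,300,000 + 413,400,000 + 381,800,000 + 303,300,000 = 1,583,800,000 m³
S = 30,169,390,000 / 1,583,800,000 = 19.0487 PSU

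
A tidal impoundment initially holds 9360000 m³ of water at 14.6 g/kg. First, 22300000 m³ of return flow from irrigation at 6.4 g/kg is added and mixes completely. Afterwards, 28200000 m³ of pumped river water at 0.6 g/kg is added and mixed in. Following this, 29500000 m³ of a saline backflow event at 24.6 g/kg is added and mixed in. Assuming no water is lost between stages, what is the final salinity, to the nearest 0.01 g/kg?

11.44 g/kg

By conservation of dissolved salt,
Initial salt = 9,360,000×14.6 = 136,656,000
After stage 1: salt = 136,656,000 + 22,300,000×6.4 = 279,376,000; volume = 31,660,000 m³; S = 8.824 g/kg
After stage 2: salt = 279,376,000 + 28,200,000×0.6 = 296,296,000; volume = 59,860,000 m³; S = 4.95 g/kg
After stage 3: salt = 296,296,000 + 29,500,000×24.6 = 1,021,996,000; volume = 89,360,000 m³
S = 1,021,996,000 / 89,360,000 = 11.4368 g/kg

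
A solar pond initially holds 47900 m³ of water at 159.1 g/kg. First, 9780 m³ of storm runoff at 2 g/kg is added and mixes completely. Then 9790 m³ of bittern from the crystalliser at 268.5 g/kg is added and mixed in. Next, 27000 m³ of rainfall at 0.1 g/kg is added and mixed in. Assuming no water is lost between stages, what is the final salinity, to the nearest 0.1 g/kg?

Conserving salt mass:
Initial salt = 47,900×159.1 = 7,620,890
After stage 1: salt = 7,620,890 + 9,780×2 = 7,640,450; volume = 57,680 m³; S = 132.463 g/kg
After stage 2: salt = 7,640,450 + 9,790×268.5 = 10,269,065; volume = 67,470 m³; S = 152.202 g/kg
After stage 3: salt = 10,269,065 + 27,000×0.1 = 10,271,765; volume = 94,470 m³
S = 10,271,765 / 94,470 = 108.7304 g/kg

108.7 g/kg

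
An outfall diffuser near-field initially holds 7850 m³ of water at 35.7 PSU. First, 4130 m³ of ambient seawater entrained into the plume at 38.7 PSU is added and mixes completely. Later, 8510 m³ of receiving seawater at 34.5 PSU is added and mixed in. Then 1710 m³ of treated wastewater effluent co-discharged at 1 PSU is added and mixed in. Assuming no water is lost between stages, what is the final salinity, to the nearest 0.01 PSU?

33.13 PSU

Mass of salt is conserved:
Initial salt = 7,850×35.7 = 280,245
After stage 1: salt = 280,245 + 4,130×38.7 = 440,076; volume = 11,980 m³; S = 36.734 PSU
After stage 2: salt = 440,076 + 8,510×34.5 = 733,671; volume = 20,490 m³; S = 35.806 PSU
After stage 3: salt = 733,671 + 1,710×1 = 735,381; volume = 22,200 m³
S = 735,381 / 22,200 = 33.1253 PSU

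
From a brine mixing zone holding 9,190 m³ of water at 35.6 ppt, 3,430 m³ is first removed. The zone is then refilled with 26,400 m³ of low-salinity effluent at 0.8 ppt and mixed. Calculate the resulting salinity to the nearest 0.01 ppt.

Remaining after removal: 5,760 m³ at 35.6 ppt (salt = 205,056)
After addition: salt = 205,056 + 26,400×0.8 = 226,176; volume = 32,160 m³
S = 226,176 / 32,160 = 7.0328 ppt

7.03 ppt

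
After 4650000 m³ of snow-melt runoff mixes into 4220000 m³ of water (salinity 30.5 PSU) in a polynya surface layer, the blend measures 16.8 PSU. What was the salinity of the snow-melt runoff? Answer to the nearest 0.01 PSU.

Salt balance: 4,220,000×30.5 + 4,650,000×S = 8,870,000×16.8
128,710,000 + 4,650,000·S = 149,016,000
S = (149,016,000 − 128,710,000) / 4,650,000 = 4.3669 PSU

4.37 PSU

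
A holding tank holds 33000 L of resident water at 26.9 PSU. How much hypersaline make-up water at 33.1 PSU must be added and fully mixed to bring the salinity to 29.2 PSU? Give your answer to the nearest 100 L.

19500 L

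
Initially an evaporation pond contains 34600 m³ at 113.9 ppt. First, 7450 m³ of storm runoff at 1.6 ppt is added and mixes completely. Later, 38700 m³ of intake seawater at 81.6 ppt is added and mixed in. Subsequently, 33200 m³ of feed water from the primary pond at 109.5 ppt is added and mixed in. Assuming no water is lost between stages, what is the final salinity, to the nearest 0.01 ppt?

By conservation of dissolved salt,
Initial salt = 34,600×113.9 = 3,940,940
After stage 1: salt = 3,940,940 + 7,450×1.6 = 3,952,860; volume = 42,050 m³; S = 94.004 ppt
After stage 2: salt = 3,952,860 + 38,700×81.6 = 7,110,780; volume = 80,750 m³; S = 88.059 ppt
After stage 3: salt = 7,110,780 + 33,200×109.5 = 10,746,180; volume = 113,950 m³
S = 10,746,180 / 113,950 = 94.3061 ppt

94.31 ppt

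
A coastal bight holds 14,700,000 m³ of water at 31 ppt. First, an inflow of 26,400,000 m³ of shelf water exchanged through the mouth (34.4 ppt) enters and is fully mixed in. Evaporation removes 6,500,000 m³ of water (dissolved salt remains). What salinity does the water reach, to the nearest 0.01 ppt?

After mixing: salt = 14,700,000×31 + 26,400,000×34.4 = 1,363,860,000; volume = 41,100,000 m³
After evaporation: salt unchanged = 1,363,860,000; volume = 41,100,000 − 6,500,000 = 34,600,000 m³
S = 1,363,860,000 / 34,600,000 = 39.4179 ppt

39.42 ppt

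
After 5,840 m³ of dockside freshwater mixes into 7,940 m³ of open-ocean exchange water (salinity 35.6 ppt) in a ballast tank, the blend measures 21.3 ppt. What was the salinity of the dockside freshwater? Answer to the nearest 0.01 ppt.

Salt balance: 7,940×35.6 + 5,840×S = 13,780×21.3
282,664 + 5,840·S = 293,514
S = (293,514 − 282,664) / 5,840 = 1.8579 ppt

1.86 ppt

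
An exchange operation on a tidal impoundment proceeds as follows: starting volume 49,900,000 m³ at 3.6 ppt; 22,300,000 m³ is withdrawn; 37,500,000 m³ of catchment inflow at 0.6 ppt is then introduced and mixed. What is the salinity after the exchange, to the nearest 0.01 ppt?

Remaining after removal: 27,600,000 m³ at 3.6 ppt (salt = 99,360,000)
After addition: salt = 99,360,000 + 37,500,000×0.6 = 121,860,000; volume = 65,100,000 m³
S = 121,860,000 / 65,100,000 = 1.8719 ppt

1.87 ppt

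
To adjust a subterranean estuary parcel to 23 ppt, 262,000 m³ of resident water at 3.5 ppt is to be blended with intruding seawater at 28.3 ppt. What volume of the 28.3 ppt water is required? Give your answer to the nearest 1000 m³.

964000 m³

Salt balance: 262,000×3.5 + V×28.3 = (262,000+V)×23
917,000 + 28.3V = 6,026,000 + 23V
5,109,000 = 5.3V
V = 963,962.26 m³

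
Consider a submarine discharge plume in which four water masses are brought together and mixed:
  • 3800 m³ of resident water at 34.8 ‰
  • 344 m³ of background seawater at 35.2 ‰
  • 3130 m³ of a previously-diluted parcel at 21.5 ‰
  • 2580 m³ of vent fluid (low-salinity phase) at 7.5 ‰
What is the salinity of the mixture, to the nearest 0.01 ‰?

Salt balance:
salt = 3,800×34.8 + 344×35.2 + 3,130×21.5 + 2,580×7.5 = 132,240 + 12,108.8 + 67,295 + 19,350 = 230,993.8
volume = 3,800 + 344 + 3,130 + 2,580 = 9,854 m³
S = 230,993.8 / 9,854 = 23.4416 ‰

23.44 ‰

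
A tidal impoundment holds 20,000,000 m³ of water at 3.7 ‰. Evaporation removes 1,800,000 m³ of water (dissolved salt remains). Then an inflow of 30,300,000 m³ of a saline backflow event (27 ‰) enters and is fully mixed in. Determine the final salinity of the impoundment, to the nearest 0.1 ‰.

18.4 ‰

After evaporation: salt = 20,000,000×3.7 = 74,000,000; volume = 20,000,000 − 1,800,000 = 18,200,000 m³
After mixing: salt = 74,000,000 + 30,300,000×27 = 892,100,000; volume = 18,200,000 + 30,300,000 = 48,500,000 m³
S = 892,100,000 / 48,500,000 = 18.3938 ‰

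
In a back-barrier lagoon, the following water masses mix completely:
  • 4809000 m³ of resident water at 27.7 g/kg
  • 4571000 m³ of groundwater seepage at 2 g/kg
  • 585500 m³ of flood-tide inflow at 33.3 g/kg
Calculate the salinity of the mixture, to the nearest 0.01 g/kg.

By conservation of dissolved salt,
salt = 4,809,000×27.7 + 4,571,000×2 + 585,500×33.3 = 133,209,300 + 9,142,000 + 19,497,150 = 161,848,450
volume = 4,809,000 + 4,571,000 + 585,500 = 9,965,500 m³
S = 161,848,450 / 9,965,500 = 16.2409 g/kg

16.24 g/kg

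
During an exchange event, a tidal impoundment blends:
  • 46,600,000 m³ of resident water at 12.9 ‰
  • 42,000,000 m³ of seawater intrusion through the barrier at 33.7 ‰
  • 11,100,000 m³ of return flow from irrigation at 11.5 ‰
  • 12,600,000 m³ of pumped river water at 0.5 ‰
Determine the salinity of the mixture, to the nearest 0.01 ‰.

Salt balance:
salt = 46,600,000×12.9 + 42,000,000×33.7 + 11,100,000×11.5 + 12,600,000×0.5 = 601,140,000 + 1,415,400,000 + 127,650,000 + 6,300,000 = 2,150,490,000
volume = 46,600,000 + 42,000,000 + 11,100,000 + 12,600,000 = 112,300,000 m³
S = 2,150,490,000 / 112,300,000 = 19.1495 ‰

19.15 ‰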